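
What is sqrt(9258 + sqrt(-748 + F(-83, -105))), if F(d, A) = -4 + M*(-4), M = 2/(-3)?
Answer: sqrt(83322 + 6*I*sqrt(1686))/3 ≈ 96.219 + 0.14225*I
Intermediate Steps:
M = -2/3 (M = 2*(-1/3) = -2/3 ≈ -0.66667)
F(d, A) = -4/3 (F(d, A) = -4 - 2/3*(-4) = -4 + 8/3 = -4/3)
sqrt(9258 + sqrt(-748 + F(-83, -105))) = sqrt(9258 + sqrt(-748 - 4/3)) = sqrt(9258 + sqrt(-2248/3)) = sqrt(9258 + 2*I*sqrt(1686)/3)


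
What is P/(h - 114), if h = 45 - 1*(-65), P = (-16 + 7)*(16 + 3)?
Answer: 171/4 ≈ 42.750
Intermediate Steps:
P = -171 (P = -9*19 = -171)
h = 110 (h = 45 + 65 = 110)
P/(h - 114) = -171/(110 - 114) = -171/(-4) = -¼*(-171) = 171/4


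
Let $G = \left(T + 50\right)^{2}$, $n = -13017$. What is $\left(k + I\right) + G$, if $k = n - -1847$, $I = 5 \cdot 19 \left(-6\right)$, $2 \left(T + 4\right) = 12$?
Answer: $-9036$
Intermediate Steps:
$T = 2$ ($T = -4 + \frac{1}{2} \cdot 12 = -4 + 6 = 2$)
$G = 2704$ ($G = \left(2 + 50\right)^{2} = 52^{2} = 2704$)
$I = -570$ ($I = 95 \left(-6\right) = -570$)
$k = -11170$ ($k = -13017 - -1847 = -13017 + 1847 = -11170$)
$\left(k + I\right) + G = \left(-11170 - 570\right) + 2704 = -11740 + 2704 = -9036$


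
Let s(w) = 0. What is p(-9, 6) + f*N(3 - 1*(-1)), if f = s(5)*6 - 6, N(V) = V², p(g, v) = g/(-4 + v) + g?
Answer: -219/2 ≈ -109.50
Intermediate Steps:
p(g, v) = g + g/(-4 + v) (p(g, v) = g/(-4 + v) + g = g + g/(-4 + v))
f = -6 (f = 0*6 - 6 = 0 - 6 = -6)
p(-9, 6) + f*N(3 - 1*(-1)) = -9*(-3 + 6)/(-4 + 6) - 6*(3 - 1*(-1))² = -9*3/2 - 6*(3 + 1)² = -9*½*3 - 6*4² = -27/2 - 6*16 = -27/2 - 96 = -219/2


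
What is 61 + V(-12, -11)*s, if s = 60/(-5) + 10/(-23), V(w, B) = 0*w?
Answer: 61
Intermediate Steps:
V(w, B) = 0
s = -286/23 (s = 60*(-1/5) + 10*(-1/23) = -12 - 10/23 = -286/23 ≈ -12.435)
61 + V(-12, -11)*s = 61 + 0*(-286/23) = 61 + 0 = 61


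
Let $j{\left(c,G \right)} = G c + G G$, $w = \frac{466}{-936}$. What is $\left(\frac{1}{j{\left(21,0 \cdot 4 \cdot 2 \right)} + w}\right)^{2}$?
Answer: $\frac{219024}{54289} \approx 4.0344$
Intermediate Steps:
$w = - \frac{233}{468}$ ($w = 466 \left(- \frac{1}{936}\right) = - \frac{233}{468} \approx -0.49786$)
$j{\left(c,G \right)} = G^{2} + G c$ ($j{\left(c,G \right)} = G c + G^{2} = G^{2} + G c$)
$\left(\frac{1}{j{\left(21,0 \cdot 4 \cdot 2 \right)} + w}\right)^{2} = \left(\frac{1}{0 \cdot 4 \cdot 2 \left(0 \cdot 4 \cdot 2 + 21\right) - \frac{233}{468}}\right)^{2} = \left(\frac{1}{0 \cdot 2 \left(0 \cdot 2 + 21\right) - \frac{233}{468}}\right)^{2} = \left(\frac{1}{0 \left(0 + 21\right) - \frac{233}{468}}\right)^{2} = \left(\frac{1}{0 \cdot 21 - \frac{233}{468}}\right)^{2} = \left(\frac{1}{0 - \frac{233}{468}}\right)^{2} = \left(\frac{1}{- \frac{233}{468}}\right)^{2} = \left(- \frac{468}{233}\right)^{2} = \frac{219024}{54289}$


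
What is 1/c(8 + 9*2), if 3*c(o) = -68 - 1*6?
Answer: -3/74 ≈ -0.040541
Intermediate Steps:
c(o) = -74/3 (c(o) = (-68 - 1*6)/3 = (-68 - 6)/3 = (⅓)*(-74) = -74/3)
1/c(8 + 9*2) = 1/(-74/3) = -3/74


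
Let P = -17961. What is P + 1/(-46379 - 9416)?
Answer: -1002133996/55795 ≈ -17961.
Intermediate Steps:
P + 1/(-46379 - 9416) = -17961 + 1/(-46379 - 9416) = -17961 + 1/(-55795) = -17961 - 1/55795 = -1002133996/55795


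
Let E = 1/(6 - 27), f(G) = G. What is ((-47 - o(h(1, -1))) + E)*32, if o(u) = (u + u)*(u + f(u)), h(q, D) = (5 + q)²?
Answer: -3515264/21 ≈ -1.6739e+5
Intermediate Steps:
o(u) = 4*u² (o(u) = (u + u)*(u + u) = (2*u)*(2*u) = 4*u²)
E = -1/21 (E = 1/(-21) = -1/21 ≈ -0.047619)
((-47 - o(h(1, -1))) + E)*32 = ((-47 - 4*((5 + 1)²)²) - 1/21)*32 = ((-47 - 4*(6²)²) - 1/21)*32 = ((-47 - 4*36²) - 1/21)*32 = ((-47 - 4*1296) - 1/21)*32 = ((-47 - 1*5184) - 1/21)*32 = ((-47 - 5184) - 1/21)*32 = (-5231 - 1/21)*32 = -109852/21*32 = -3515264/21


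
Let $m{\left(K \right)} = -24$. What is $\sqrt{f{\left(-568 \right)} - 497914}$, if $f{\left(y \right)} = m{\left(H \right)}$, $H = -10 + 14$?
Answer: $7 i \sqrt{10162} \approx 705.65 i$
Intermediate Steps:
$H = 4$
$f{\left(y \right)} = -24$
$\sqrt{f{\left(-568 \right)} - 497914} = \sqrt{-24 - 497914} = \sqrt{-497938} = 7 i \sqrt{10162}$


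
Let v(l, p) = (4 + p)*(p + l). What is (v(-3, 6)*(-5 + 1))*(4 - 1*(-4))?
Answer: -960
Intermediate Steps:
v(l, p) = (4 + p)*(l + p)
(v(-3, 6)*(-5 + 1))*(4 - 1*(-4)) = ((6² + 4*(-3) + 4*6 - 3*6)*(-5 + 1))*(4 - 1*(-4)) = ((36 - 12 + 24 - 18)*(-4))*(4 + 4) = (30*(-4))*8 = -120*8 = -960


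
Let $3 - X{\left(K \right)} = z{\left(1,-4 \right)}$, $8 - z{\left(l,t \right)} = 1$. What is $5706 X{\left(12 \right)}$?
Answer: $-22824$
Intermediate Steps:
$z{\left(l,t \right)} = 7$ ($z{\left(l,t \right)} = 8 - 1 = 7$)
$X{\left(K \right)} = -4$ ($X{\left(K \right)} = 3 - 7 = -4$)
$5706 X{\left(12 \right)} = 5706 \left(-4\right) = -22824$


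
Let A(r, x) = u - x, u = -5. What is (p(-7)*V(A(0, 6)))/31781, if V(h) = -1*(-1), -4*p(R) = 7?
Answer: -7/127124 ≈ -5.5064e-5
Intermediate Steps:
A(r, x) = -5 - x
p(R) = -7/4 (p(R) = -¼*7 = -7/4)
V(h) = 1
(p(-7)*V(A(0, 6)))/31781 = -7/4*1/31781 = -7/127124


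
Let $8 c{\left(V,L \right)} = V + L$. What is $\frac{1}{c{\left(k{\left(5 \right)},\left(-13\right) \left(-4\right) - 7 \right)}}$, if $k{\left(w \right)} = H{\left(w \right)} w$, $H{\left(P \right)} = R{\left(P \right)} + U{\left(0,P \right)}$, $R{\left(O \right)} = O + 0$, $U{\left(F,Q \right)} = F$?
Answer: $\frac{4}{35} \approx 0.11429$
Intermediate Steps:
$R{\left(O \right)} = O$
$H{\left(P \right)} = P$ ($H{\left(P \right)} = P + 0 = P$)
$k{\left(w \right)} = w^{2}$ ($k{\left(w \right)} = w w = w^{2}$)
$c{\left(V,L \right)} = \frac{L}{8} + \frac{V}{8}$ ($c{\left(V,L \right)} = \frac{V + L}{8} = \frac{L + V}{8} = \frac{L}{8} + \frac{V}{8}$)
$\frac{1}{c{\left(k{\left(5 \right)},\left(-13\right) \left(-4\right) - 7 \right)}} = \frac{1}{\frac{\left(-13\right) \left(-4\right) - 7}{8} + \frac{5^{2}}{8}} = \frac{1}{\frac{52 - 7}{8} + \frac{1}{8} \cdot 25} = \frac{1}{\frac{1}{8} \cdot 45 + \frac{25}{8}} = \frac{1}{\frac{45}{8} + \frac{25}{8}} = \frac{1}{\frac{35}{4}} = \frac{4}{35}$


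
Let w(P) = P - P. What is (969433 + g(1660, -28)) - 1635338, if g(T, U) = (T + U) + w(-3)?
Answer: -664273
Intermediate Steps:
w(P) = 0
g(T, U) = T + U (g(T, U) = (T + U) + 0 = T + U)
(969433 + g(1660, -28)) - 1635338 = (969433 + (1660 - 28)) - 1635338 = (969433 + 1632) - 1635338 = 971065 - 1635338 = -664273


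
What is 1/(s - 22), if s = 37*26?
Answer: 1/940 ≈ 0.0010638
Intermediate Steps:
s = 962
1/(s - 22) = 1/(962 - 22) = 1/940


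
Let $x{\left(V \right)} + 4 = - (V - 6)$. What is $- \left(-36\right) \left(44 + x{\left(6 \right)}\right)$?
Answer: $1440$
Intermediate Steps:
$x{\left(V \right)} = 2 - V$ ($x{\left(V \right)} = -4 - \left(V - 6\right) = -4 - \left(-6 + V\right) = 2 - V$)
$- \left(-36\right) \left(44 + x{\left(6 \right)}\right) = - \left(-36\right) \left(44 + \left(2 - 6\right)\right) = - \left(-36\right) \left(44 - 4\right) = - \left(-36\right) 40 = \left(-1\right) \left(-1440\right) = 1440$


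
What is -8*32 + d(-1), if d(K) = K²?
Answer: -255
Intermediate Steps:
-8*32 + d(-1) = -8*32 + (-1)² = -256 + 1 = -255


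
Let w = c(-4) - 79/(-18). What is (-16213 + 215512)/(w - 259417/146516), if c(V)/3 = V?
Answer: -262804430556/12371099 ≈ -21243.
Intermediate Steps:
c(V) = 3*V
w = -137/18 (w = 3*(-4) - 79/(-18) = -12 - 79*(-1/18) = -12 + 79/18 = -137/18 ≈ -7.6111)
(-16213 + 215512)/(w - 259417/146516) = (-16213 + 215512)/(-137/18 - 259417/146516) = 199299/(-137/18 - 259417*1/146516) = 199299/(-137/18 - 259417/146516) = 199299/(-12371099/1318644) = 199299*(-1318644/12371099) = -262804430556/12371099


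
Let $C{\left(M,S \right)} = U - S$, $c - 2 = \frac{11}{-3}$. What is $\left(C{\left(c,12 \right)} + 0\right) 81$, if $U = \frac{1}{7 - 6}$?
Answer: $-891$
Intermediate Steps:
$U = 1$ ($U = \frac{1}{7 - 6} = 1^{-1} = 1$)
$c = - \frac{5}{3}$ ($c = 2 + \frac{11}{-3} = 2 + 11 \left(- \frac{1}{3}\right) = 2 - \frac{11}{3} = - \frac{5}{3} \approx -1.6667$)
$C{\left(M,S \right)} = 1 - S$
$\left(C{\left(c,12 \right)} + 0\right) 81 = \left(\left(1 - 12\right) + 0\right) 81 = \left(-11 + 0\right) 81 = \left(-11\right) 81 = -891$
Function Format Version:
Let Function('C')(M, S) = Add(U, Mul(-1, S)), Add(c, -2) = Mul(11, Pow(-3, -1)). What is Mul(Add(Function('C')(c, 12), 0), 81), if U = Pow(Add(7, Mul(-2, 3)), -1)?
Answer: -891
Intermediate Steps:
U = 1 (U = Pow(Add(7, -6), -1) = Pow(1, -1) = 1)
c = Rational(-5, 3) (c = Add(2, Mul(11, Pow(-3, -1))) = Add(2, Mul(11, Rational(-1, 3))) = Add(2, Rational(-11, 3)) = Rational(-5, 3) ≈ -1.6667)
Function('C')(M, S) = Add(1, Mul(-1, S))
Mul(Add(Function('C')(c, 12), 0), 81) = Mul(Add(Add(1, Mul(-1, 12)), 0), 81) = Mul(Add(Add(1, -12), 0), 81) = Mul(Add(-11, 0), 81) = Mul(-11, 81) = -891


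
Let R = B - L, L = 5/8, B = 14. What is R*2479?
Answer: 265253/8 ≈ 33157.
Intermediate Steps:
L = 5/8 (L = 5*(1/8) = 5/8 ≈ 0.62500)
R = 107/8 (R = 14 - 1*5/8 = 14 - 5/8 = 107/8 ≈ 13.375)
R*2479 = (107/8)*2479 = 265253/8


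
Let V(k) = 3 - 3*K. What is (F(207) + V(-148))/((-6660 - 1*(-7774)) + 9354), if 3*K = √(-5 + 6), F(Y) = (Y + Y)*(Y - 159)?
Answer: 9937/5234 ≈ 1.8985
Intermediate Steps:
F(Y) = 2*Y*(-159 + Y) (F(Y) = (2*Y)*(-159 + Y) = 2*Y*(-159 + Y))
K = ⅓ (K = √(-5 + 6)/3 = √1/3 = (⅓)*1 = ⅓ ≈ 0.33333)
V(k) = 2 (V(k) = 3 - 3*⅓ = 3 - 1 = 2)
(F(207) + V(-148))/((-6660 - 1*(-7774)) + 9354) = (2*207*(-159 + 207) + 2)/((-6660 - 1*(-7774)) + 9354) = (2*207*48 + 2)/((-6660 + 7774) + 9354) = (19872 + 2)/(1114 + 9354) = 19874/10468 = 19874*(1/10468) = 9937/5234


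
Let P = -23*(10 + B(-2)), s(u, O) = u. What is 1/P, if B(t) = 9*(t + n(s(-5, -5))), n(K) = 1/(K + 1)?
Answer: 4/943 ≈ 0.0042418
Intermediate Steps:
n(K) = 1/(1 + K)
B(t) = -9/4 + 9*t (B(t) = 9*(t + 1/(1 - 5)) = 9*(t + 1/(-4)) = 9*(t - ¼) = 9*(-¼ + t) = -9/4 + 9*t)
P = 943/4 (P = -23*(10 + (-9/4 + 9*(-2))) = -23*(10 + (-9/4 - 18)) = -23*(10 - 81/4) = -23*(-41/4) = 943/4 ≈ 235.75)
1/P = 1/(943/4) = 4/943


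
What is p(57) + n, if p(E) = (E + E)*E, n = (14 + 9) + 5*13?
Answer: 6586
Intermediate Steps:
n = 88 (n = 23 + 65 = 88)
p(E) = 2*E² (p(E) = (2*E)*E = 2*E²)
p(57) + n = 2*57² + 88 = 2*3249 + 88 = 6498 + 88 = 6586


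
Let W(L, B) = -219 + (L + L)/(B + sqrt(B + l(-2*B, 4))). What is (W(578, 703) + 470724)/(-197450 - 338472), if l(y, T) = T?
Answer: -116097985589/132239289422 + 289*sqrt(707)/66119644711 ≈ -0.87794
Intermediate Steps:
W(L, B) = -219 + 2*L/(B + sqrt(4 + B)) (W(L, B) = -219 + (L + L)/(B + sqrt(B + 4)) = -219 + (2*L)/(B + sqrt(4 + B)) = -219 + 2*L/(B + sqrt(4 + B)))
(W(578, 703) + 470724)/(-197450 - 338472) = ((-219*703 - 219*sqrt(4 + 703) + 2*578)/(703 + sqrt(4 + 703)) + 470724)/(-197450 - 338472) = ((-153957 - 219*sqrt(707) + 1156)/(703 + sqrt(707)) + 470724)/(-535922) = ((-152801 - 219*sqrt(707))/(703 + sqrt(707)) + 470724)*(-1/535922) = (470724 + (-152801 - 219*sqrt(707))/(703 + sqrt(707)))*(-1/535922) = -235362/267961 - (-152801 - 219*sqrt(707))/(535922*(703 + sqrt(707)))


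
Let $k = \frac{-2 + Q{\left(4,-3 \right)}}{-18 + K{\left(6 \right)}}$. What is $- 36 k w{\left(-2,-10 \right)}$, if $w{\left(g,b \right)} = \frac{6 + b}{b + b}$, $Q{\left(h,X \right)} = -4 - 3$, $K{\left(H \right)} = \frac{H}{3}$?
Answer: $- \frac{81}{20} \approx -4.05$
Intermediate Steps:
$K{\left(H \right)} = \frac{H}{3}$ ($K{\left(H \right)} = H \frac{1}{3} = \frac{H}{3}$)
$Q{\left(h,X \right)} = -7$ ($Q{\left(h,X \right)} = -4 - 3 = -7$)
$k = \frac{9}{16}$ ($k = \frac{-2 - 7}{-18 + \frac{1}{3} \cdot 6} = - \frac{9}{-18 + 2} = - \frac{9}{-16} = \left(-9\right) \left(- \frac{1}{16}\right) = \frac{9}{16} \approx 0.5625$)
$w{\left(g,b \right)} = \frac{6 + b}{2 b}$
$- 36 k w{\left(-2,-10 \right)} = \left(-36\right) \frac{9}{16} \frac{6 - 10}{2 \left(-10\right)} = - \frac{81 \cdot \frac{1}{2} \left(- \frac{1}{10}\right) \left(-4\right)}{4} = \left(- \frac{81}{4}\right) \frac{1}{5} = - \frac{81}{20}$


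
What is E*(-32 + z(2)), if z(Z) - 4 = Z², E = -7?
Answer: 168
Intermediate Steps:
z(Z) = 4 + Z²
E*(-32 + z(2)) = -7*(-32 + (4 + 2²)) = -7*(-32 + (4 + 4)) = -7*(-32 + 8) = -7*(-24) = 168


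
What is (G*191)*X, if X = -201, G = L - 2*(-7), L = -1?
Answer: -499083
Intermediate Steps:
G = 13 (G = -1 - 2*(-7) = -1 + 14 = 13)
(G*191)*X = (13*191)*(-201) = 2483*(-201) = -499083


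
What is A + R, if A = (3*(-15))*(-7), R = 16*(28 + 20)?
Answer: 1083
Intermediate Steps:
R = 768 (R = 16*48 = 768)
A = 315 (A = -45*(-7) = 315)
A + R = 315 + 768 = 1083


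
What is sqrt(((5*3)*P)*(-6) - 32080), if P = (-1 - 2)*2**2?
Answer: 10*I*sqrt(310) ≈ 176.07*I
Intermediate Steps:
P = -12 (P = -3*4 = -12)
sqrt(((5*3)*P)*(-6) - 32080) = sqrt(((5*3)*(-12))*(-6) - 32080) = sqrt((15*(-12))*(-6) - 32080) = sqrt(-180*(-6) - 32080) = sqrt(1080 - 32080) = sqrt(-31000) = 10*I*sqrt(310)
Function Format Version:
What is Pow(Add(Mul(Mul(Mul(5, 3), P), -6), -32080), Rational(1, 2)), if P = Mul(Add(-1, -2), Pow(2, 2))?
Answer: Mul(10, I, Pow(310, Rational(1, 2))) ≈ Mul(176.07, I)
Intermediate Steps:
P = -12 (P = Mul(-3, 4) = -12)
Pow(Add(Mul(Mul(Mul(5, 3), P), -6), -32080), Rational(1, 2)) = Pow(Add(Mul(Mul(Mul(5, 3), -12), -6), -32080), Rational(1, 2)) = Pow(Add(Mul(Mul(15, -12), -6), -32080), Rational(1, 2)) = Pow(Add(Mul(-180, -6), -32080), Rational(1, 2)) = Pow(Add(1080, -32080), Rational(1, 2)) = Pow(-31000, Rational(1, 2)) = Mul(10, I, Pow(310, Rational(1, 2)))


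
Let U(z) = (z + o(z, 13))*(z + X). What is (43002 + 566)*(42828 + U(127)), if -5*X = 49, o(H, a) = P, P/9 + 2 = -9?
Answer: 10044515264/5 ≈ 2.0089e+9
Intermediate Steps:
P = -99 (P = -18 + 9*(-9) = -18 - 81 = -99)
o(H, a) = -99
X = -49/5 (X = -⅕*49 = -49/5 ≈ -9.8000)
U(z) = (-99 + z)*(-49/5 + z) (U(z) = (z - 99)*(z - 49/5) = (-99 + z)*(-49/5 + z))
(43002 + 566)*(42828 + U(127)) = (43002 + 566)*(42828 + (4851/5 + 127² - 544/5*127)) = 43568*(42828 + (4851/5 + 16129 - 69088/5)) = 43568*(42828 + 16408/5) = 43568*(230548/5) = 10044515264/5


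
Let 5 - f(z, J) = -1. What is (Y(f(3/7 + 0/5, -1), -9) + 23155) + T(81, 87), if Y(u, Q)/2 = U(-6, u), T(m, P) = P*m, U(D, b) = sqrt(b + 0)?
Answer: 30202 + 2*sqrt(6) ≈ 30207.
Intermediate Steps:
f(z, J) = 6 (f(z, J) = 5 - 1*(-1) = 5 + 1 = 6)
U(D, b) = sqrt(b)
Y(u, Q) = 2*sqrt(u)
(Y(f(3/7 + 0/5, -1), -9) + 23155) + T(81, 87) = (2*sqrt(6) + 23155) + 87*81 = (23155 + 2*sqrt(6)) + 7047 = 30202 + 2*sqrt(6)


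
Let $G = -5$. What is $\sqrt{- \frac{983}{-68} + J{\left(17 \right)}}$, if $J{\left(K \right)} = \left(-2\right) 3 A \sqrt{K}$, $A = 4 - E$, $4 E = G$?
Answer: $\frac{\sqrt{16711 - 36414 \sqrt{17}}}{34} \approx 10.743 i$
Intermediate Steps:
$E = - \frac{5}{4}$ ($E = \frac{1}{4} \left(-5\right) = - \frac{5}{4} \approx -1.25$)
$A = \frac{21}{4}$ ($A = 4 - - \frac{5}{4} = 4 + \frac{5}{4} = \frac{21}{4} \approx 5.25$)
$J{\left(K \right)} = - \frac{63 \sqrt{K}}{2}$ ($J{\left(K \right)} = \left(-2\right) 3 \cdot \frac{21}{4} \sqrt{K} = \left(-6\right) \frac{21}{4} \sqrt{K} = - \frac{63 \sqrt{K}}{2}$)
$\sqrt{- \frac{983}{-68} + J{\left(17 \right)}} = \sqrt{- \frac{983}{-68} - \frac{63 \sqrt{17}}{2}} = \sqrt{\left(-983\right) \left(- \frac{1}{68}\right) - \frac{63 \sqrt{17}}{2}} = \sqrt{\frac{983}{68} - \frac{63 \sqrt{17}}{2}}$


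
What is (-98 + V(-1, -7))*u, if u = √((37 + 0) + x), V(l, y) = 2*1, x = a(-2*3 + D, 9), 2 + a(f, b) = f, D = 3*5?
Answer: -192*√11 ≈ -636.79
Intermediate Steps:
D = 15
a(f, b) = -2 + f
x = 7 (x = -2 + (-2*3 + 15) = -2 + (-6 + 15) = -2 + 9 = 7)
V(l, y) = 2
u = 2*√11 (u = √((37 + 0) + 7) = √(37 + 7) = √44 = 2*√11 ≈ 6.6332)
(-98 + V(-1, -7))*u = (-98 + 2)*(2*√11) = -192*√11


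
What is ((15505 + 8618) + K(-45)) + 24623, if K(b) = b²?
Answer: 50771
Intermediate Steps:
((15505 + 8618) + K(-45)) + 24623 = ((15505 + 8618) + (-45)²) + 24623 = (24123 + 2025) + 24623 = 26148 + 24623 = 50771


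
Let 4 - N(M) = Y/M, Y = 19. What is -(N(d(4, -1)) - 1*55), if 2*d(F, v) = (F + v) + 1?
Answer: 121/2 ≈ 60.500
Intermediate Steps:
d(F, v) = 1/2 + F/2 + v/2 (d(F, v) = ((F + v) + 1)/2 = (1 + F + v)/2 = 1/2 + F/2 + v/2)
N(M) = 4 - 19/M
-(N(d(4, -1)) - 1*55) = -((4 - 19/(1/2 + (1/2)*4 + (1/2)*(-1))) - 1*55) = -((4 - 19/(1/2 + 2 - 1/2)) - 55) = -((4 - 19/2) - 55) = -(-11/2 - 55) = -1*(-121/2) = 121/2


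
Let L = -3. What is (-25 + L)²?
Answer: 784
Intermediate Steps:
(-25 + L)² = (-25 - 3)² = (-28)² = 784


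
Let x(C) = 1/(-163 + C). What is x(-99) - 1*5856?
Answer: -1534273/262 ≈ -5856.0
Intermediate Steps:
x(-99) - 1*5856 = 1/(-163 - 99) - 1*5856 = 1/(-262) - 5856 = -1/262 - 5856 = -1534273/262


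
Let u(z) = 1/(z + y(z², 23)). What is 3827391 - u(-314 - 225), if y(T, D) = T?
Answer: 1109874496961/289982 ≈ 3.8274e+6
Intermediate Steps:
u(z) = 1/(z + z²)
3827391 - u(-314 - 225) = 3827391 - 1/((-314 - 225)*(1 + (-314 - 225))) = 3827391 - 1/((-539)*(1 - 539)) = 3827391 - (-1)/(539*(-538)) = 3827391 - (-1)*(-1)/(539*538) = 3827391 - 1*1/289982 = 3827391 - 1/289982 = 1109874496961/289982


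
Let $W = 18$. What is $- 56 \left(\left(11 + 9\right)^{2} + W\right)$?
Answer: $-23408$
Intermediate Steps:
$- 56 \left(\left(11 + 9\right)^{2} + W\right) = - 56 \left(\left(11 + 9\right)^{2} + 18\right) = - 56 \left(20^{2} + 18\right) = - 56 \left(400 + 18\right) = \left(-56\right) 418 = -23408$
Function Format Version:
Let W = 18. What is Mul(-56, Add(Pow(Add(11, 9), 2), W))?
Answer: -23408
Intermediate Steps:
Mul(-56, Add(Pow(Add(11, 9), 2), W)) = Mul(-56, Add(Pow(Add(11, 9), 2), 18)) = Mul(-56, Add(Pow(20, 2), 18)) = Mul(-56, Add(400, 18)) = Mul(-56, 418) = -23408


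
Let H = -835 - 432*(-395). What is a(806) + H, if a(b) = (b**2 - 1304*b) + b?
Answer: -230777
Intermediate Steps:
a(b) = b**2 - 1303*b
H = 169805 (H = -835 + 170640 = 169805)
a(806) + H = 806*(-1303 + 806) + 169805 = 806*(-497) + 169805 = -400582 + 169805 = -230777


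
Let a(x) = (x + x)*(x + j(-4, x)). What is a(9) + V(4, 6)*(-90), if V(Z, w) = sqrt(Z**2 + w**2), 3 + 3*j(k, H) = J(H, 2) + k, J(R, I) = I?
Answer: 132 - 180*sqrt(13) ≈ -517.00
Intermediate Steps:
j(k, H) = -1/3 + k/3 (j(k, H) = -1 + (2 + k)/3 = -1 + (2/3 + k/3) = -1/3 + k/3)
a(x) = 2*x*(-5/3 + x) (a(x) = (x + x)*(x + (-1/3 + (1/3)*(-4))) = (2*x)*(x + (-1/3 - 4/3)) = (2*x)*(x - 5/3) = (2*x)*(-5/3 + x) = 2*x*(-5/3 + x))
a(9) + V(4, 6)*(-90) = (2/3)*9*(-5 + 3*9) + sqrt(4**2 + 6**2)*(-90) = (2/3)*9*(-5 + 27) + sqrt(16 + 36)*(-90) = (2/3)*9*22 + sqrt(52)*(-90) = 132 + (2*sqrt(13))*(-90) = 132 - 180*sqrt(13)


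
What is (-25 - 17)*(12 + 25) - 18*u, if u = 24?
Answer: -1986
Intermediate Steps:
(-25 - 17)*(12 + 25) - 18*u = (-25 - 17)*(12 + 25) - 18*24 = -42*37 - 432 = -1554 - 432 = -1986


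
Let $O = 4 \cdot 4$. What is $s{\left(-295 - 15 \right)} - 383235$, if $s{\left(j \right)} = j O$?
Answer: $-388195$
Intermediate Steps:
$O = 16$
$s{\left(j \right)} = 16 j$ ($s{\left(j \right)} = j 16 = 16 j$)
$s{\left(-295 - 15 \right)} - 383235 = 16 \left(-295 - 15\right) - 383235 = 16 \left(-310\right) - 383235 = -4960 - 383235 = -388195$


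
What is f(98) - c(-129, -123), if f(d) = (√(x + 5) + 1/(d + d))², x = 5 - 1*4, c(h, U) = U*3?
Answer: 14406001/38416 + √6/98 ≈ 375.02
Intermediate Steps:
c(h, U) = 3*U
x = 1 (x = 5 - 4 = 1)
f(d) = (√6 + 1/(2*d))² (f(d) = (√(1 + 5) + 1/(d + d))² = (√6 + 1/(2*d))²)
f(98) - c(-129, -123) = (¼)*(1 + 2*98*√6)²/98² - 3*(-123) = (¼)*(1/9604)*(1 + 196*√6)² - 1*(-369) = (1 + 196*√6)²/38416 + 369 = 369 + (1 + 196*√6)²/38416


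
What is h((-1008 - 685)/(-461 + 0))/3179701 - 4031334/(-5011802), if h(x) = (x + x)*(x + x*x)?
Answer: 627956045125677985119/780643897494141895781 ≈ 0.80441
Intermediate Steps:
h(x) = 2*x*(x + x²) (h(x) = (2*x)*(x + x²) = 2*x*(x + x²))
h((-1008 - 685)/(-461 + 0))/3179701 - 4031334/(-5011802) = (2*((-1008 - 685)/(-461 + 0))²*(1 + (-1008 - 685)/(-461 + 0)))/3179701 - 4031334/(-5011802) = (2*(-1693/(-461))²*(1 - 1693/(-461)))*(1/3179701) - 4031334*(-1/5011802) = (2*(-1693*(-1/461))²*(1 - 1693*(-1/461)))*(1/3179701) + 2015667/2505901 = (2*(1693/461)²*(1 + 1693/461))*(1/3179701) + 2015667/2505901 = (2*(2866249/212521)*(2154/461))*(1/3179701) + 2015667/2505901 = (12347800692/97972181)*(1/3179701) + 2015667/2505901 = 12347800692/311522241897881 + 2015667/2505901 = 627956045125677985119/780643897494141895781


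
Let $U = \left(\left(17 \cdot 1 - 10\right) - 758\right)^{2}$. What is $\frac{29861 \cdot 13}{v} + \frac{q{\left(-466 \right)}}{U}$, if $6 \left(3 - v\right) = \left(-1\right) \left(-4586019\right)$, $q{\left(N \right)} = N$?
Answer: $- \frac{438594839208}{862169716667} \approx -0.50871$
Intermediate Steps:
$v = - \frac{1528667}{2}$ ($v = 3 - \frac{\left(-1\right) \left(-4586019\right)}{6} = 3 - \frac{1528673}{2} = - \frac{1528667}{2} \approx -7.6433 \cdot 10^{5}$)
$U = 564001$ ($U = \left(\left(17 - 10\right) - 758\right)^{2} = \left(7 - 758\right)^{2} = \left(-751\right)^{2} = 564001$)
$\frac{29861 \cdot 13}{v} + \frac{q{\left(-466 \right)}}{U} = \frac{29861 \cdot 13}{- \frac{1528667}{2}} - \frac{466}{564001} = 388193 \left(- \frac{2}{1528667}\right) - \frac{466}{564001} = - \frac{776386}{1528667} - \frac{466}{564001} = - \frac{438594839208}{862169716667}$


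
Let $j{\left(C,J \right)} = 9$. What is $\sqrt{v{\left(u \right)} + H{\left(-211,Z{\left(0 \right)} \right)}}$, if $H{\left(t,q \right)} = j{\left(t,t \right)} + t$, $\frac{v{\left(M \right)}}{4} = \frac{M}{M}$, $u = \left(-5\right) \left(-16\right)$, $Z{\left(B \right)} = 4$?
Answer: $3 i \sqrt{22} \approx 14.071 i$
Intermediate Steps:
$u = 80$
$v{\left(M \right)} = 4$ ($v{\left(M \right)} = 4 \frac{M}{M} = 4 \cdot 1 = 4$)
$H{\left(t,q \right)} = 9 + t$
$\sqrt{v{\left(u \right)} + H{\left(-211,Z{\left(0 \right)} \right)}} = \sqrt{4 + \left(9 - 211\right)} = \sqrt{4 - 202} = \sqrt{-198} = 3 i \sqrt{22}$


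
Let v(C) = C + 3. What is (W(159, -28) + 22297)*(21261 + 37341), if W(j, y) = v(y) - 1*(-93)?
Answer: 1310633730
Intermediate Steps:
v(C) = 3 + C
W(j, y) = 96 + y (W(j, y) = (3 + y) - 1*(-93) = (3 + y) + 93 = 96 + y)
(W(159, -28) + 22297)*(21261 + 37341) = ((96 - 28) + 22297)*(21261 + 37341) = (68 + 22297)*58602 = 22365*58602 = 1310633730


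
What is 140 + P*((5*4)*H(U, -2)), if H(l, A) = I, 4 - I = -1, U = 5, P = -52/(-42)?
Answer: 5540/21 ≈ 263.81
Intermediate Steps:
P = 26/21 (P = -52*(-1/42) = 26/21 ≈ 1.2381)
I = 5 (I = 4 - 1*(-1) = 4 + 1 = 5)
H(l, A) = 5
140 + P*((5*4)*H(U, -2)) = 140 + 26*((5*4)*5)/21 = 140 + 26*(20*5)/21 = 140 + (26/21)*100 = 140 + 2600/21 = 5540/21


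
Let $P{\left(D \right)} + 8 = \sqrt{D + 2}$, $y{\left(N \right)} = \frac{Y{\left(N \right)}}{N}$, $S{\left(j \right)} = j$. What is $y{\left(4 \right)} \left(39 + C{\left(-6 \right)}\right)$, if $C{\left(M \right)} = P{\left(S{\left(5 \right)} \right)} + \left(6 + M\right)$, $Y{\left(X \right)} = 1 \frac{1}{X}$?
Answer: $\frac{31}{16} + \frac{\sqrt{7}}{16} \approx 2.1029$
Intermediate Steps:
$Y{\left(X \right)} = \frac{1}{X}$
$y{\left(N \right)} = \frac{1}{N^{2}}$ ($y{\left(N \right)} = \frac{1}{N N} = \frac{1}{N^{2}}$)
$P{\left(D \right)} = -8 + \sqrt{2 + D}$ ($P{\left(D \right)} = -8 + \sqrt{D + 2} = -8 + \sqrt{2 + D}$)
$C{\left(M \right)} = -2 + M + \sqrt{7}$ ($C{\left(M \right)} = \left(-8 + \sqrt{2 + 5}\right) + \left(6 + M\right) = \left(-8 + \sqrt{7}\right) + \left(6 + M\right) = -2 + M + \sqrt{7}$)
$y{\left(4 \right)} \left(39 + C{\left(-6 \right)}\right) = \frac{39 - \left(8 - \sqrt{7}\right)}{16} = \frac{31 + \sqrt{7}}{16} = \frac{31}{16} + \frac{\sqrt{7}}{16}$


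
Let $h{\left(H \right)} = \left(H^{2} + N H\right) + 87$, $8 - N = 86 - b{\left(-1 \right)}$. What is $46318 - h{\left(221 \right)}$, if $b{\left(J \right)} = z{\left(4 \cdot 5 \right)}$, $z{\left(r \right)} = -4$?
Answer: $15512$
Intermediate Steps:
$b{\left(J \right)} = -4$
$N = -82$ ($N = 8 - \left(86 - -4\right) = 8 - \left(86 + 4\right) = 8 - 90 = -82$)
$h{\left(H \right)} = 87 + H^{2} - 82 H$ ($h{\left(H \right)} = \left(H^{2} - 82 H\right) + 87 = 87 + H^{2} - 82 H$)
$46318 - h{\left(221 \right)} = 46318 - \left(87 + 221^{2} - 18122\right) = 46318 - \left(87 + 48841 - 18122\right) = 46318 - 30806 = 15512$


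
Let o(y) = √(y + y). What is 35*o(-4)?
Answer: 70*I*√2 ≈ 98.995*I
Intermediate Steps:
o(y) = √2*√y (o(y) = √(2*y) = √2*√y)
35*o(-4) = 35*(√2*√(-4)) = 35*(√2*(2*I)) = 35*(2*I*√2) = 70*I*√2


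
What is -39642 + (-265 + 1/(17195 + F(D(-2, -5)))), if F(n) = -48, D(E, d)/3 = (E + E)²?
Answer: -684285328/17147 ≈ -39907.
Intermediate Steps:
D(E, d) = 12*E² (D(E, d) = 3*(E + E)² = 3*(2*E)² = 3*(4*E²) = 12*E²)
-39642 + (-265 + 1/(17195 + F(D(-2, -5)))) = -39642 + (-265 + 1/(17195 - 48)) = -39642 + (-265 + 1/17147) = -39642 - 4543954/17147 = -684285328/17147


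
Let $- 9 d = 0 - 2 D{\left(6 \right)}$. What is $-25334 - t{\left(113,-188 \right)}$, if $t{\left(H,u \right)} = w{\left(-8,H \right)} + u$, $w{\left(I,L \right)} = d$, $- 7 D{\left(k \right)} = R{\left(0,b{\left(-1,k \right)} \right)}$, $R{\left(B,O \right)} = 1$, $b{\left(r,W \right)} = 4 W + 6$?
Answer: $- \frac{1584196}{63} \approx -25146.0$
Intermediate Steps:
$b{\left(r,W \right)} = 6 + 4 W$
$D{\left(k \right)} = - \frac{1}{7}$ ($D{\left(k \right)} = \left(- \frac{1}{7}\right) 1 = - \frac{1}{7}$)
$d = - \frac{2}{63}$ ($d = - \frac{0 - - \frac{2}{7}}{9} = - \frac{0 + \frac{2}{7}}{9} = \left(- \frac{1}{9}\right) \frac{2}{7} = - \frac{2}{63} \approx -0.031746$)
$w{\left(I,L \right)} = - \frac{2}{63}$
$t{\left(H,u \right)} = - \frac{2}{63} + u$
$-25334 - t{\left(113,-188 \right)} = -25334 - \left(- \frac{2}{63} - 188\right) = -25334 - - \frac{11846}{63} = -25334 + \frac{11846}{63} = - \frac{1584196}{63}$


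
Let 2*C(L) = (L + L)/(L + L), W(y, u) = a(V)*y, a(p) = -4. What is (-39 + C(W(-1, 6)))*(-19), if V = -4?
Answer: 1463/2 ≈ 731.50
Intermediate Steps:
W(y, u) = -4*y
C(L) = ½ (C(L) = ((L + L)/(L + L))/2 = ((2*L)/((2*L)))/2 = ((2*L)*(1/(2*L)))/2 = (½)*1 = ½)
(-39 + C(W(-1, 6)))*(-19) = (-39 + ½)*(-19) = -77/2*(-19) = 1463/2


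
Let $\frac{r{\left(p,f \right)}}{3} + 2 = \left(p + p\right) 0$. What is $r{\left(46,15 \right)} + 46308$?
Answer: $46302$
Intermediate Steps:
$r{\left(p,f \right)} = -6$ ($r{\left(p,f \right)} = -6 + 3 \left(p + p\right) 0 = -6 + 3 \cdot 2 p 0 = -6 + 3 \cdot 0 = -6 + 0 = -6$)
$r{\left(46,15 \right)} + 46308 = -6 + 46308 = 46302$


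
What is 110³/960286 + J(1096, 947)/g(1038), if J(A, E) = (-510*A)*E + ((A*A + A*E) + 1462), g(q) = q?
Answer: -126540029064395/249194217 ≈ -5.0780e+5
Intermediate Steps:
J(A, E) = 1462 + A² - 509*A*E (J(A, E) = -510*A*E + ((A² + A*E) + 1462) = -510*A*E + (1462 + A² + A*E) = 1462 + A² - 509*A*E)
110³/960286 + J(1096, 947)/g(1038) = 110³/960286 + (1462 + 1096² - 509*1096*947)/1038 = 1331000*(1/960286) + (1462 + 1201216 - 528297208)*(1/1038) = 665500/480143 - 527094530*1/1038 = 665500/480143 - 263547265/519 = -126540029064395/249194217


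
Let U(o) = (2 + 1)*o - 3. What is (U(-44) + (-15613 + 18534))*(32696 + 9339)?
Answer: 117109510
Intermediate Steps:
U(o) = -3 + 3*o (U(o) = 3*o - 3 = -3 + 3*o)
(U(-44) + (-15613 + 18534))*(32696 + 9339) = ((-3 + 3*(-44)) + (-15613 + 18534))*(32696 + 9339) = ((-3 - 132) + 2921)*42035 = (-135 + 2921)*42035 = 2786*42035 = 117109510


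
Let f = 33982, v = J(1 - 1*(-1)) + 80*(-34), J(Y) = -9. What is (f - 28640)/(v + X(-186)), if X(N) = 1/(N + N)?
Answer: -1987224/1015189 ≈ -1.9575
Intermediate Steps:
v = -2729 (v = -9 + 80*(-34) = -9 - 2720 = -2729)
X(N) = 1/(2*N)
(f - 28640)/(v + X(-186)) = (33982 - 28640)/(-2729 + (½)/(-186)) = 5342/(-2729 + (½)*(-1/186)) = 5342/(-2729 - 1/372) = 5342/(-1015189/372) = 5342*(-372/1015189) = -1987224/1015189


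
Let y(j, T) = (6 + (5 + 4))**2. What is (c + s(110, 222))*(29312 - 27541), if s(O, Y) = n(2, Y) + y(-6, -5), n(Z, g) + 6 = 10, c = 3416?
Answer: 6455295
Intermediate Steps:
n(Z, g) = 4 (n(Z, g) = -6 + 10 = 4)
y(j, T) = 225 (y(j, T) = (6 + 9)**2 = 15**2 = 225)
s(O, Y) = 229 (s(O, Y) = 4 + 225 = 229)
(c + s(110, 222))*(29312 - 27541) = (3416 + 229)*(29312 - 27541) = 3645*1771 = 6455295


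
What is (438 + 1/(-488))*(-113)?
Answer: -24152959/488 ≈ -49494.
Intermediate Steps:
(438 + 1/(-488))*(-113) = (438 - 1/488)*(-113) = (213743/488)*(-113) = -24152959/488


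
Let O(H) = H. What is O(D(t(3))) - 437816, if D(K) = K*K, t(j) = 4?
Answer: -437800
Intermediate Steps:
D(K) = K²
O(D(t(3))) - 437816 = 4² - 437816 = 16 - 437816 = -437800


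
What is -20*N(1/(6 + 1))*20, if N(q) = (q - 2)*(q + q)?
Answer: 10400/49 ≈ 212.24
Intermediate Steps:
N(q) = 2*q*(-2 + q) (N(q) = (-2 + q)*(2*q) = 2*q*(-2 + q))
-20*N(1/(6 + 1))*20 = -40*(-2 + 1/(6 + 1))/(6 + 1)*20 = -40*(-2 + 1/7)/7*20 = -40*(-2 + ⅐)/7*20 = -40*(-13)/(7*7)*20 = -20*(-26/49)*20 = (520/49)*20 = 10400/49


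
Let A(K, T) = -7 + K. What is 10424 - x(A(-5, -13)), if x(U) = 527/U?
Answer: 125615/12 ≈ 10468.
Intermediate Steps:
10424 - x(A(-5, -13)) = 10424 - 527/(-7 - 5) = 10424 - 527/(-12) = 10424 - 527*(-1)/12 = 10424 - 1*(-527/12) = 10424 + 527/12 = 125615/12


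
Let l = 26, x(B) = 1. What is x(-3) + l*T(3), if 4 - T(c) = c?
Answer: 27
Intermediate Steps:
T(c) = 4 - c
x(-3) + l*T(3) = 1 + 26*(4 - 1*3) = 1 + 26*(4 - 3) = 1 + 26*1 = 1 + 26 = 27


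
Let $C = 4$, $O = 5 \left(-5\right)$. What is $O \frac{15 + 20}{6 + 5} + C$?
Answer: $- \frac{831}{11} \approx -75.545$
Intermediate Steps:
$O = -25$
$O \frac{15 + 20}{6 + 5} + C = - 25 \frac{15 + 20}{6 + 5} + 4 = - 25 \cdot \frac{35}{11} + 4 = - 25 \cdot 35 \cdot \frac{1}{11} + 4 = \left(-25\right) \frac{35}{11} + 4 = - \frac{875}{11} + 4 = - \frac{831}{11}$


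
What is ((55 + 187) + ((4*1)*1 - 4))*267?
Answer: 64614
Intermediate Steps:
((55 + 187) + ((4*1)*1 - 4))*267 = (242 + (4*1 - 4))*267 = (242 + (4 - 4))*267 = (242 + 0)*267 = 242*267 = 64614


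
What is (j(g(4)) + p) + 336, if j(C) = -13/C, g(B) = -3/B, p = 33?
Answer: 1159/3 ≈ 386.33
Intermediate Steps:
(j(g(4)) + p) + 336 = (-13/((-3/4)) + 33) + 336 = (-13/((-3*1/4)) + 33) + 336 = (-13/(-3/4) + 33) + 336 = (-13*(-4/3) + 33) + 336 = (52/3 + 33) + 336 = 151/3 + 336 = 1159/3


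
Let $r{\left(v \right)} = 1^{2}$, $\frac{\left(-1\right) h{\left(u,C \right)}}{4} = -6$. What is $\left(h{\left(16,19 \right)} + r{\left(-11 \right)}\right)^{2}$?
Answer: $625$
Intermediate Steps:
$h{\left(u,C \right)} = 24$ ($h{\left(u,C \right)} = \left(-4\right) \left(-6\right) = 24$)
$r{\left(v \right)} = 1$
$\left(h{\left(16,19 \right)} + r{\left(-11 \right)}\right)^{2} = \left(24 + 1\right)^{2} = 25^{2} = 625$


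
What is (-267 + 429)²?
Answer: 26244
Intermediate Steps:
(-267 + 429)² = 162² = 26244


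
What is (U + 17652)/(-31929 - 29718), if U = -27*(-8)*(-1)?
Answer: -5812/20549 ≈ -0.28284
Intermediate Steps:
U = -216 (U = 216*(-1) = -216)
(U + 17652)/(-31929 - 29718) = (-216 + 17652)/(-31929 - 29718) = 17436/(-61647) = 17436*(-1/61647) = -5812/20549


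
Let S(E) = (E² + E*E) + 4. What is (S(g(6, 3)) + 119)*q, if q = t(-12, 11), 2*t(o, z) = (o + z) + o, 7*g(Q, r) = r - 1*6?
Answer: -78585/98 ≈ -801.89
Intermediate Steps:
g(Q, r) = -6/7 + r/7 (g(Q, r) = (r - 1*6)/7 = (r - 6)/7 = (-6 + r)/7 = -6/7 + r/7)
t(o, z) = o + z/2 (t(o, z) = ((o + z) + o)/2 = (z + 2*o)/2 = o + z/2)
q = -13/2 (q = -12 + (½)*11 = -12 + 11/2 = -13/2 ≈ -6.5000)
S(E) = 4 + 2*E² (S(E) = (E² + E²) + 4 = 2*E² + 4 = 4 + 2*E²)
(S(g(6, 3)) + 119)*q = ((4 + 2*(-6/7 + (⅐)*3)²) + 119)*(-13/2) = ((4 + 2*(-6/7 + 3/7)²) + 119)*(-13/2) = ((4 + 2*(-3/7)²) + 119)*(-13/2) = ((4 + 2*(9/49)) + 119)*(-13/2) = ((4 + 18/49) + 119)*(-13/2) = (214/49 + 119)*(-13/2) = (6045/49)*(-13/2) = -78585/98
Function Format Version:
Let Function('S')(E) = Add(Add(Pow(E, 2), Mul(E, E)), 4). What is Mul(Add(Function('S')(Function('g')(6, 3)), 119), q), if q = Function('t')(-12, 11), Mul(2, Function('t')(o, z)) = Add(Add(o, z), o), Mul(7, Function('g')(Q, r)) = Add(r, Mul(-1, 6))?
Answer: Rational(-78585, 98) ≈ -801.89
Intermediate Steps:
Function('g')(Q, r) = Add(Rational(-6, 7), Mul(Rational(1, 7), r)) (Function('g')(Q, r) = Mul(Rational(1, 7), Add(r, Mul(-1, 6))) = Mul(Rational(1, 7), Add(r, -6)) = Mul(Rational(1, 7), Add(-6, r)) = Add(Rational(-6, 7), Mul(Rational(1, 7), r)))
Function('t')(o, z) = Add(o, Mul(Rational(1, 2), z)) (Function('t')(o, z) = Mul(Rational(1, 2), Add(Add(o, z), o)) = Mul(Rational(1, 2), Add(z, Mul(2, o))) = Add(o, Mul(Rational(1, 2), z)))
q = Rational(-13, 2) (q = Add(-12, Mul(Rational(1, 2), 11)) = Add(-12, Rational(11, 2)) = Rational(-13, 2) ≈ -6.5000)
Function('S')(E) = Add(4, Mul(2, Pow(E, 2))) (Function('S')(E) = Add(Add(Pow(E, 2), Pow(E, 2)), 4) = Add(Mul(2, Pow(E, 2)), 4) = Add(4, Mul(2, Pow(E, 2))))
Mul(Add(Function('S')(Function('g')(6, 3)), 119), q) = Mul(Add(Add(4, Mul(2, Pow(Add(Rational(-6, 7), Mul(Rational(1, 7), 3)), 2))), 119), Rational(-13, 2)) = Mul(Add(Add(4, Mul(2, Pow(Add(Rational(-6, 7), Rational(3, 7)), 2))), 119), Rational(-13, 2)) = Mul(Add(Add(4, Mul(2, Pow(Rational(-3, 7), 2))), 119), Rational(-13, 2)) = Mul(Add(Add(4, Mul(2, Rational(9, 49))), 119), Rational(-13, 2)) = Mul(Add(Add(4, Rational(18, 49)), 119), Rational(-13, 2)) = Mul(Add(Rational(214, 49), 119), Rational(-13, 2)) = Mul(Rational(6045, 49), Rational(-13, 2)) = Rational(-78585, 98)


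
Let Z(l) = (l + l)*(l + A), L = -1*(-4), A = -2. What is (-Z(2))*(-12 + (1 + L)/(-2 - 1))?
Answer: 0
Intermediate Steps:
L = 4
Z(l) = 2*l*(-2 + l) (Z(l) = (l + l)*(l - 2) = (2*l)*(-2 + l) = 2*l*(-2 + l))
(-Z(2))*(-12 + (1 + L)/(-2 - 1)) = (-2*2*(-2 + 2))*(-12 + (1 + 4)/(-2 - 1)) = (-2*2*0)*(-12 + 5/(-3)) = (-1*0)*(-12 + 5*(-⅓)) = 0*(-12 - 5/3) = 0*(-41/3) = 0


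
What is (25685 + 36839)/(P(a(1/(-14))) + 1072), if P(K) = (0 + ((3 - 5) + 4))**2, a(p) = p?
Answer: 15631/269 ≈ 58.108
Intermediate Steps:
P(K) = 4 (P(K) = (0 + (-2 + 4))**2 = (0 + 2)**2 = 2**2 = 4)
(25685 + 36839)/(P(a(1/(-14))) + 1072) = (25685 + 36839)/(4 + 1072) = 62524/1076 = 62524*(1/1076) = 15631/269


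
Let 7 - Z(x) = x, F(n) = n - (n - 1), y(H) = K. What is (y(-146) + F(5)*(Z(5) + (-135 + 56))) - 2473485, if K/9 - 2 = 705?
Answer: -2467199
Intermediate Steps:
K = 6363 (K = 18 + 9*705 = 18 + 6345 = 6363)
y(H) = 6363
F(n) = 1 (F(n) = n - (-1 + n) = n + (1 - n) = 1)
Z(x) = 7 - x
(y(-146) + F(5)*(Z(5) + (-135 + 56))) - 2473485 = (6363 + 1*((7 - 1*5) + (-135 + 56))) - 2473485 = (6363 + 1*((7 - 5) - 79)) - 2473485 = (6363 + 1*(2 - 79)) - 2473485 = (6363 + 1*(-77)) - 2473485 = (6363 - 77) - 2473485 = 6286 - 2473485 = -2467199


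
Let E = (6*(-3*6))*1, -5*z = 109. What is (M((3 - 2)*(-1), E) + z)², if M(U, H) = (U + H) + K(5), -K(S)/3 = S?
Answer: 531441/25 ≈ 21258.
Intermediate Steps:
z = -109/5 (z = -⅕*109 = -109/5 ≈ -21.800)
K(S) = -3*S
E = -108 (E = (6*(-18))*1 = -108*1 = -108)
M(U, H) = -15 + H + U (M(U, H) = (U + H) - 3*5 = (H + U) - 15 = -15 + H + U)
(M((3 - 2)*(-1), E) + z)² = ((-15 - 108 + (3 - 2)*(-1)) - 109/5)² = ((-15 - 108 + 1*(-1)) - 109/5)² = ((-15 - 108 - 1) - 109/5)² = (-124 - 109/5)² = (-729/5)² = 531441/25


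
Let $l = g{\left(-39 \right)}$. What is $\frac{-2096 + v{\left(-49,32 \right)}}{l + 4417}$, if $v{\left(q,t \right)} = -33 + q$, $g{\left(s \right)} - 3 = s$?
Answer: $- \frac{2178}{4381} \approx -0.49715$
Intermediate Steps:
$g{\left(s \right)} = 3 + s$
$l = -36$ ($l = 3 - 39 = -36$)
$\frac{-2096 + v{\left(-49,32 \right)}}{l + 4417} = \frac{-2096 - 82}{-36 + 4417} = \frac{-2096 - 82}{4381} = \left(-2178\right) \frac{1}{4381} = - \frac{2178}{4381}$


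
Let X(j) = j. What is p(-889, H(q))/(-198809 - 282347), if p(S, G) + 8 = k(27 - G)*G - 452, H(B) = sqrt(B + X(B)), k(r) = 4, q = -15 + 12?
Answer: 115/120289 - I*sqrt(6)/120289 ≈ 0.00095603 - 2.0363e-5*I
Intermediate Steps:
q = -3
H(B) = sqrt(2)*sqrt(B) (H(B) = sqrt(B + B) = sqrt(2*B) = sqrt(2)*sqrt(B))
p(S, G) = -460 + 4*G (p(S, G) = -8 + (4*G - 452) = -8 + (-452 + 4*G) = -460 + 4*G)
p(-889, H(q))/(-198809 - 282347) = (-460 + 4*(sqrt(2)*sqrt(-3)))/(-198809 - 282347) = (-460 + 4*(sqrt(2)*(I*sqrt(3))))/(-481156) = (-460 + 4*(I*sqrt(6)))*(-1/481156) = (-460 + 4*I*sqrt(6))*(-1/481156) = 115/120289 - I*sqrt(6)/120289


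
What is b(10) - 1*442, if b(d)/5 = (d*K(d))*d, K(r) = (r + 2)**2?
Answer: 71558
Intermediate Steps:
K(r) = (2 + r)**2
b(d) = 5*d**2*(2 + d)**2 (b(d) = 5*((d*(2 + d)**2)*d) = 5*(d**2*(2 + d)**2) = 5*d**2*(2 + d)**2)
b(10) - 1*442 = 5*10**2*(2 + 10)**2 - 1*442 = 5*100*12**2 - 442 = 5*100*144 - 442 = 72000 - 442 = 71558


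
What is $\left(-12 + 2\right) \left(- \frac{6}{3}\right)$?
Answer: $20$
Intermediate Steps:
$\left(-12 + 2\right) \left(- \frac{6}{3}\right) = - 10 \left(\left(-6\right) \frac{1}{3}\right) = \left(-10\right) \left(-2\right) = 20$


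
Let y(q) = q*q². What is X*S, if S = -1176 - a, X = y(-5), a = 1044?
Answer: 277500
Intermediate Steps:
y(q) = q³
X = -125 (X = (-5)³ = -125)
S = -2220 (S = -1176 - 1*1044 = -1176 - 1044 = -2220)
X*S = -125*(-2220) = 277500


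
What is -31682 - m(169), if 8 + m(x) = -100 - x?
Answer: -31405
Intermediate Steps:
m(x) = -108 - x (m(x) = -8 + (-100 - x) = -108 - x)
-31682 - m(169) = -31682 - (-108 - 1*169) = -31682 - (-108 - 169) = -31682 - 1*(-277) = -31682 + 277 = -31405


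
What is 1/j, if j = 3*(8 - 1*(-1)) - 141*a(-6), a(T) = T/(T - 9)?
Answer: -5/147 ≈ -0.034014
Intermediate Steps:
a(T) = T/(-9 + T)
j = -147/5 (j = 3*(8 - 1*(-1)) - (-846)/(-9 - 6) = 3*(8 + 1) - (-846)/(-15) = 3*9 - (-846)*(-1)/15 = 27 - 141*⅖ = 27 - 282/5 = -147/5 ≈ -29.400)
1/j = 1/(-147/5) = -5/147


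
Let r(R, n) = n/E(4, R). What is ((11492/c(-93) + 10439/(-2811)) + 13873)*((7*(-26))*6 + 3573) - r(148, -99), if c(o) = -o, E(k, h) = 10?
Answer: 10084039681413/290470 ≈ 3.4716e+7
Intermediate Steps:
r(R, n) = n/10
((11492/c(-93) + 10439/(-2811)) + 13873)*((7*(-26))*6 + 3573) - r(148, -99) = ((11492/((-1*(-93))) + 10439/(-2811)) + 13873)*((7*(-26))*6 + 3573) - (-99)/10 = ((11492/93 + 10439*(-1/2811)) + 13873)*(-182*6 + 3573) - 1*(-99/10) = ((11492*(1/93) - 10439/2811) + 13873)*(-1092 + 3573) + 99/10 = ((11492/93 - 10439/2811) + 13873)*2481 + 99/10 = (3481465/29047 + 13873)*2481 + 99/10 = (406450496/29047)*2481 + 99/10 = 1008403680576/29047 + 99/10 = 10084039681413/290470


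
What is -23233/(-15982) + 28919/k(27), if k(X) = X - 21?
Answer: 115580714/23973 ≈ 4821.3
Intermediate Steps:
k(X) = -21 + X
-23233/(-15982) + 28919/k(27) = -23233/(-15982) + 28919/(-21 + 27) = -23233*(-1/15982) + 28919/6 = 23233/15982 + 28919*(1/6) = 23233/15982 + 28919/6 = 115580714/23973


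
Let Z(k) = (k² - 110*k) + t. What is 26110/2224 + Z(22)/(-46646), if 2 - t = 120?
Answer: 305623789/25935176 ≈ 11.784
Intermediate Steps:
t = -118 (t = 2 - 1*120 = 2 - 120 = -118)
Z(k) = -118 + k² - 110*k (Z(k) = (k² - 110*k) - 118 = -118 + k² - 110*k)
26110/2224 + Z(22)/(-46646) = 26110/2224 + (-118 + 22² - 110*22)/(-46646) = 26110*(1/2224) + (-118 + 484 - 2420)*(-1/46646) = 13055/1112 - 2054*(-1/46646) = 13055/1112 + 1027/23323 = 305623789/25935176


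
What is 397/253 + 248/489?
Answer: 256877/123717 ≈ 2.0763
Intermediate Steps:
397/253 + 248/489 = 256877/123717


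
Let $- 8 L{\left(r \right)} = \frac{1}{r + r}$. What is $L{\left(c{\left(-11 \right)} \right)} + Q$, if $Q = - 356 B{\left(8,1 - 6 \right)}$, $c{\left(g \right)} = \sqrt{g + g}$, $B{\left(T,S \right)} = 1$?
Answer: $-356 + \frac{i \sqrt{22}}{352} \approx -356.0 + 0.013325 i$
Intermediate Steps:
$c{\left(g \right)} = \sqrt{2} \sqrt{g}$ ($c{\left(g \right)} = \sqrt{2 g} = \sqrt{2} \sqrt{g}$)
$L{\left(r \right)} = - \frac{1}{16 r}$ ($L{\left(r \right)} = - \frac{1}{8 \left(r + r\right)} = - \frac{1}{8 \cdot 2 r} = - \frac{\frac{1}{2} \frac{1}{r}}{8} = - \frac{1}{16 r}$)
$Q = -356$ ($Q = \left(-356\right) 1 = -356$)
$L{\left(c{\left(-11 \right)} \right)} + Q = - \frac{1}{16 \sqrt{2} \sqrt{-11}} - 356 = - \frac{1}{16 \sqrt{2} i \sqrt{11}} - 356 = - \frac{1}{16 i \sqrt{22}} - 356 = - \frac{\left(- \frac{1}{22}\right) i \sqrt{22}}{16} - 356 = \frac{i \sqrt{22}}{352} - 356 = -356 + \frac{i \sqrt{22}}{352}$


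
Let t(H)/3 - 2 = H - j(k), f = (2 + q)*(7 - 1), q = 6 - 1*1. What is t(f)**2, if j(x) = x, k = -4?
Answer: 20736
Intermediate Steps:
q = 5 (q = 6 - 1 = 5)
f = 42 (f = (2 + 5)*(7 - 1) = 7*6 = 42)
t(H) = 18 + 3*H (t(H) = 6 + 3*(H - 1*(-4)) = 6 + 3*(H + 4) = 6 + 3*(4 + H) = 6 + (12 + 3*H) = 18 + 3*H)
t(f)**2 = (18 + 3*42)**2 = (18 + 126)**2 = 144**2 = 20736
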